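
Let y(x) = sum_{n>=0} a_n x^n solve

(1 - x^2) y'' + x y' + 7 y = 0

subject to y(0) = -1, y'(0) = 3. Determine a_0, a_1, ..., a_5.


Ansatz: y(x) = sum_{n>=0} a_n x^n, so y'(x) = sum_{n>=1} n a_n x^(n-1) and y''(x) = sum_{n>=2} n(n-1) a_n x^(n-2).
Substitute into P(x) y'' + Q(x) y' + R(x) y = 0 with P(x) = 1 - x^2, Q(x) = x, R(x) = 7, and match powers of x.
Initial conditions: a_0 = -1, a_1 = 3.
Setting the coefficient of each power of x to zero and solving order by order (substituting the coefficients already found):
  x^0: 2 a_2 + 7 a_0 = 0  ->  2 a_2 = -7 a_0 = 7  ->  a_2 = 7/2
  x^1: 6 a_3 + 8 a_1 = 0  ->  6 a_3 = -8 a_1 = -24  ->  a_3 = -4
  x^2: 12 a_4 + 7 a_2 = 0  ->  12 a_4 = -7 a_2 = -49/2  ->  a_4 = -49/24
  x^3: 20 a_5 + 4 a_3 = 0  ->  20 a_5 = -4 a_3 = 16  ->  a_5 = 4/5
Truncated series: y(x) = -1 + 3 x + (7/2) x^2 - 4 x^3 - (49/24) x^4 + (4/5) x^5 + O(x^6).

a_0 = -1; a_1 = 3; a_2 = 7/2; a_3 = -4; a_4 = -49/24; a_5 = 4/5


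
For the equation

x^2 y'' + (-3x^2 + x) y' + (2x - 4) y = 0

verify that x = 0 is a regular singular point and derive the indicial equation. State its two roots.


Divide by x^2 to reach normal form y'' + P_1(x) y' + P_2(x) y = 0 with P_1(x) = -3 + 1/x and P_2(x) = 2/x - 4/x^2.
x = 0 is a singular point because the y'-coefficient -3 + 1/x has a pole at x = 0 and the y-coefficient 2/x - 4/x^2 has a pole at x = 0.
It is a regular singular point because x P_1(x) = p(x) = 1 - 3x and x^2 P_2(x) = q(x) = 2x - 4 are polynomials, hence analytic at x = 0.
p(0) = 1,  q(0) = -4.
Indicial equation: r(r-1) + p(0) r + q(0) = 0, i.e. r^2 + (p(0) - 1) r + q(0) = 0, i.e. r^2 - 4 = 0.
Discriminant: (0)^2 - 4(-4) = 16, so r = (0 ± 4)/2.
Solving: r_1 = 2, r_2 = -2.

indicial: r^2 - 4 = 0; roots r_1 = 2, r_2 = -2


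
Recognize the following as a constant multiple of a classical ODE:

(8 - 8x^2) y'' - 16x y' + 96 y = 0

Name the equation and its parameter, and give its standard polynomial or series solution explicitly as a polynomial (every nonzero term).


All three coefficients share the factor 8; dividing through by 8 gives  (1 - x^2) y'' - 2x y' + 12 y = 0.
This matches the Legendre equation (1 - x^2) y'' - 2x y' + n(n+1) y = 0 (note the -2x y' term) with n(n+1) = 12, so n = 3; the polynomial solution is P_3(x).
With y = sum_k a_k x^k, matching x^k gives (k+2)(k+1) a_{k+2} = [k(k+1) - n(n+1)] a_k = (k - 3)(k + 4) a_k. The right side vanishes at k = 3, so the series with the parity of 3 terminates at degree 3.
Standard normalization (P_n(1) = 1): leading coefficient (2n)!/(2^n (n!)^2) = 720/(8*36) = 5/2, so a_3 = 5/2. Work downward with a_k = (k+1)(k+2) a_{k+2} / ((k - 3)(k + 4)):
  a_1 = (2)(3)(5/2) / ((1 - 3)(1 + 4)) = 15/(-10) = -3/2
Hence P_3(x) = 5 x^3/2 - 3 x/2.

P_3(x); series = 5 x^3/2 - 3 x/2


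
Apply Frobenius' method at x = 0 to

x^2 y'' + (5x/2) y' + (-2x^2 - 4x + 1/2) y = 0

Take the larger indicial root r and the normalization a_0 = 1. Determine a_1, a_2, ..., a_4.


Write in Frobenius form y'' + (p(x)/x) y' + (q(x)/x^2) y = 0:
  p(x) = 5/2,  q(x) = -2x^2 - 4x + 1/2.
Indicial equation: r(r-1) + (5/2) r + (1/2) = 0 -> roots r_1 = -1/2, r_2 = -1.
Take r = r_1 = -1/2. Let y(x) = x^r sum_{n>=0} a_n x^n with a_0 = 1.
Substitute y = x^r sum a_n x^n and match x^{r+n}. The recurrence is
  D(n) a_n - 4 a_{n-1} - 2 a_{n-2} = 0,  where D(n) = (r+n)(r+n-1) + (5/2)(r+n) + (1/2).
  a_n = [4 a_{n-1} + 2 a_{n-2}] / D(n).
Since the indicial polynomial factors as (r - r_1)(r - r_2), D(n) = (r_1 + n - r_1)(r_1 + n - r_2) = n(n + 1/2).
Evaluating step by step (a_0 = 1):
  n = 1: D(1) = 1(1 + 1/2) = 3/2; numerator = 4(1) = 4; a_1 = (4)/(3/2) = 8/3
  n = 2: D(2) = 2(2 + 1/2) = 5; numerator = 4(8/3) + 2(1) = 38/3; a_2 = (38/3)/(5) = 38/15
  n = 3: D(3) = 3(3 + 1/2) = 21/2; numerator = 4(38/15) + 2(8/3) = 232/15; a_3 = (232/15)/(21/2) = 464/315
  n = 4: D(4) = 4(4 + 1/2) = 18; numerator = 4(464/315) + 2(38/15) = 3452/315; a_4 = (3452/315)/(18) = 1726/2835

r = -1/2; a_0 = 1; a_1 = 8/3; a_2 = 38/15; a_3 = 464/315; a_4 = 1726/2835


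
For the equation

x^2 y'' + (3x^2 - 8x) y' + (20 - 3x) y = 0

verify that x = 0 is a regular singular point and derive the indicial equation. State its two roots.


Divide by x^2 to reach normal form y'' + P_1(x) y' + P_2(x) y = 0 with P_1(x) = 3 - 8/x and P_2(x) = -3/x + 20/x^2.
x = 0 is a singular point because the y'-coefficient 3 - 8/x has a pole at x = 0 and the y-coefficient -3/x + 20/x^2 has a pole at x = 0.
It is a regular singular point because x P_1(x) = p(x) = 3x - 8 and x^2 P_2(x) = q(x) = 20 - 3x are polynomials, hence analytic at x = 0.
p(0) = -8,  q(0) = 20.
Indicial equation: r(r-1) + p(0) r + q(0) = 0, i.e. r^2 + (p(0) - 1) r + q(0) = 0, i.e. r^2 - 9 r + 20 = 0.
Discriminant: (-9)^2 - 4(20) = 1, so r = (9 ± 1)/2.
Solving: r_1 = 5, r_2 = 4.

indicial: r^2 - 9 r + 20 = 0; roots r_1 = 5, r_2 = 4


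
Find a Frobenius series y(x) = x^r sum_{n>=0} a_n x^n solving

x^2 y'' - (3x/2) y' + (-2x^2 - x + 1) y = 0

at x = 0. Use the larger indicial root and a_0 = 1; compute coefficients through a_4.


Write in Frobenius form y'' + (p(x)/x) y' + (q(x)/x^2) y = 0:
  p(x) = -3/2,  q(x) = -2x^2 - x + 1.
Indicial equation: r(r-1) + (-3/2) r + (1) = 0 -> roots r_1 = 2, r_2 = 1/2.
Take r = r_1 = 2. Let y(x) = x^r sum_{n>=0} a_n x^n with a_0 = 1.
Substitute y = x^r sum a_n x^n and match x^{r+n}. The recurrence is
  D(n) a_n - 1 a_{n-1} - 2 a_{n-2} = 0,  where D(n) = (r+n)(r+n-1) + (-3/2)(r+n) + (1).
  a_n = [1 a_{n-1} + 2 a_{n-2}] / D(n).
Since the indicial polynomial factors as (r - r_1)(r - r_2), D(n) = (r_1 + n - r_1)(r_1 + n - r_2) = n(n + 3/2).
Evaluating step by step (a_0 = 1):
  n = 1: D(1) = 1(1 + 3/2) = 5/2; numerator = 1(1) = 1; a_1 = (1)/(5/2) = 2/5
  n = 2: D(2) = 2(2 + 3/2) = 7; numerator = 1(2/5) + 2(1) = 12/5; a_2 = (12/5)/(7) = 12/35
  n = 3: D(3) = 3(3 + 3/2) = 27/2; numerator = 1(12/35) + 2(2/5) = 8/7; a_3 = (8/7)/(27/2) = 16/189
  n = 4: D(4) = 4(4 + 3/2) = 22; numerator = 1(16/189) + 2(12/35) = 104/135; a_4 = (104/135)/(22) = 52/1485

r = 2; a_0 = 1; a_1 = 2/5; a_2 = 12/35; a_3 = 16/189; a_4 = 52/1485


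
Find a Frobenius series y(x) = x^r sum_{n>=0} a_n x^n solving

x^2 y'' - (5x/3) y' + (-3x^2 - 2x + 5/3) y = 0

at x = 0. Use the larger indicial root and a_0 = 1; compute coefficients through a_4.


Write in Frobenius form y'' + (p(x)/x) y' + (q(x)/x^2) y = 0:
  p(x) = -5/3,  q(x) = -3x^2 - 2x + 5/3.
Indicial equation: r(r-1) + (-5/3) r + (5/3) = 0 -> roots r_1 = 5/3, r_2 = 1.
Take r = r_1 = 5/3. Let y(x) = x^r sum_{n>=0} a_n x^n with a_0 = 1.
Substitute y = x^r sum a_n x^n and match x^{r+n}. The recurrence is
  D(n) a_n - 2 a_{n-1} - 3 a_{n-2} = 0,  where D(n) = (r+n)(r+n-1) + (-5/3)(r+n) + (5/3).
  a_n = [2 a_{n-1} + 3 a_{n-2}] / D(n).
Since the indicial polynomial factors as (r - r_1)(r - r_2), D(n) = (r_1 + n - r_1)(r_1 + n - r_2) = n(n + 2/3).
Evaluating step by step (a_0 = 1):
  n = 1: D(1) = 1(1 + 2/3) = 5/3; numerator = 2(1) = 2; a_1 = (2)/(5/3) = 6/5
  n = 2: D(2) = 2(2 + 2/3) = 16/3; numerator = 2(6/5) + 3(1) = 27/5; a_2 = (27/5)/(16/3) = 81/80
  n = 3: D(3) = 3(3 + 2/3) = 11; numerator = 2(81/80) + 3(6/5) = 45/8; a_3 = (45/8)/(11) = 45/88
  n = 4: D(4) = 4(4 + 2/3) = 56/3; numerator = 2(45/88) + 3(81/80) = 3573/880; a_4 = (3573/880)/(56/3) = 10719/49280

r = 5/3; a_0 = 1; a_1 = 6/5; a_2 = 81/80; a_3 = 45/88; a_4 = 10719/49280


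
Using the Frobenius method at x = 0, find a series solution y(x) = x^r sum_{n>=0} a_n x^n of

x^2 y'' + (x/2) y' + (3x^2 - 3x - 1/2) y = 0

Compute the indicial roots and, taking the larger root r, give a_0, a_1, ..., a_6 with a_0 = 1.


Write in Frobenius form y'' + (p(x)/x) y' + (q(x)/x^2) y = 0:
  p(x) = 1/2,  q(x) = 3x^2 - 3x - 1/2.
Indicial equation: r(r-1) + (1/2) r + (-1/2) = 0 -> roots r_1 = 1, r_2 = -1/2.
Take r = r_1 = 1. Let y(x) = x^r sum_{n>=0} a_n x^n with a_0 = 1.
Substitute y = x^r sum a_n x^n and match x^{r+n}. The recurrence is
  D(n) a_n - 3 a_{n-1} + 3 a_{n-2} = 0,  where D(n) = (r+n)(r+n-1) + (1/2)(r+n) + (-1/2).
  a_n = [3 a_{n-1} - 3 a_{n-2}] / D(n).
Since the indicial polynomial factors as (r - r_1)(r - r_2), D(n) = (r_1 + n - r_1)(r_1 + n - r_2) = n(n + 3/2).
Evaluating step by step (a_0 = 1):
  n = 1: D(1) = 1(1 + 3/2) = 5/2; numerator = 3(1) = 3; a_1 = (3)/(5/2) = 6/5
  n = 2: D(2) = 2(2 + 3/2) = 7; numerator = 3(6/5) - 3(1) = 3/5; a_2 = (3/5)/(7) = 3/35
  n = 3: D(3) = 3(3 + 3/2) = 27/2; numerator = 3(3/35) - 3(6/5) = -117/35; a_3 = (-117/35)/(27/2) = -26/105
  n = 4: D(4) = 4(4 + 3/2) = 22; numerator = 3(-26/105) - 3(3/35) = -1; a_4 = (-1)/(22) = -1/22
  n = 5: D(5) = 5(5 + 3/2) = 65/2; numerator = 3(-1/22) - 3(-26/105) = 467/770; a_5 = (467/770)/(65/2) = 467/25025
  n = 6: D(6) = 6(6 + 3/2) = 45; numerator = 3(467/25025) - 3(-1/22) = 9627/50050; a_6 = (9627/50050)/(45) = 3209/750750

r = 1; a_0 = 1; a_1 = 6/5; a_2 = 3/35; a_3 = -26/105; a_4 = -1/22; a_5 = 467/25025; a_6 = 3209/750750


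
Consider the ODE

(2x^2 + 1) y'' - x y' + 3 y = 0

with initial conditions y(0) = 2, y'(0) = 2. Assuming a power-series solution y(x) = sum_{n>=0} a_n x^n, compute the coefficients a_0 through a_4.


Ansatz: y(x) = sum_{n>=0} a_n x^n, so y'(x) = sum_{n>=1} n a_n x^(n-1) and y''(x) = sum_{n>=2} n(n-1) a_n x^(n-2).
Substitute into P(x) y'' + Q(x) y' + R(x) y = 0 with P(x) = 2x^2 + 1, Q(x) = -x, R(x) = 3, and match powers of x.
Initial conditions: a_0 = 2, a_1 = 2.
Setting the coefficient of each power of x to zero and solving order by order (substituting the coefficients already found):
  x^0: 2 a_2 + 3 a_0 = 0  ->  2 a_2 = -3 a_0 = -6  ->  a_2 = -3
  x^1: 6 a_3 + 2 a_1 = 0  ->  6 a_3 = -2 a_1 = -4  ->  a_3 = -2/3
  x^2: 12 a_4 + 5 a_2 = 0  ->  12 a_4 = -5 a_2 = 15  ->  a_4 = 5/4
Truncated series: y(x) = 2 + 2 x - 3 x^2 - (2/3) x^3 + (5/4) x^4 + O(x^5).

a_0 = 2; a_1 = 2; a_2 = -3; a_3 = -2/3; a_4 = 5/4


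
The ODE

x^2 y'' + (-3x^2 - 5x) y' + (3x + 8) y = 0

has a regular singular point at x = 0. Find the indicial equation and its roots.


Divide by x^2 to reach normal form y'' + P_1(x) y' + P_2(x) y = 0 with P_1(x) = -3 - 5/x and P_2(x) = 3/x + 8/x^2.
x = 0 is a singular point because the y'-coefficient -3 - 5/x has a pole at x = 0 and the y-coefficient 3/x + 8/x^2 has a pole at x = 0.
It is a regular singular point because x P_1(x) = p(x) = -3x - 5 and x^2 P_2(x) = q(x) = 3x + 8 are polynomials, hence analytic at x = 0.
p(0) = -5,  q(0) = 8.
Indicial equation: r(r-1) + p(0) r + q(0) = 0, i.e. r^2 + (p(0) - 1) r + q(0) = 0, i.e. r^2 - 6 r + 8 = 0.
Discriminant: (-6)^2 - 4(8) = 4, so r = (6 ± 2)/2.
Solving: r_1 = 4, r_2 = 2.

indicial: r^2 - 6 r + 8 = 0; roots r_1 = 4, r_2 = 2


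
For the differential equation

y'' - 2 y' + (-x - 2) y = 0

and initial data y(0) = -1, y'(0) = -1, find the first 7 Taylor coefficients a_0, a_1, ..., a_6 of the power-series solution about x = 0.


Ansatz: y(x) = sum_{n>=0} a_n x^n, so y'(x) = sum_{n>=1} n a_n x^(n-1) and y''(x) = sum_{n>=2} n(n-1) a_n x^(n-2).
Substitute into P(x) y'' + Q(x) y' + R(x) y = 0 with P(x) = 1, Q(x) = -2, R(x) = -x - 2, and match powers of x.
Initial conditions: a_0 = -1, a_1 = -1.
Setting the coefficient of each power of x to zero and solving order by order (substituting the coefficients already found):
  x^0: 2 a_2 - 2 a_1 - 2 a_0 = 0  ->  2 a_2 = 2 a_1 + 2 a_0 = -4  ->  a_2 = -2
  x^1: 6 a_3 - 4 a_2 - 2 a_1 - a_0 = 0  ->  6 a_3 = 4 a_2 + 2 a_1 + a_0 = -11  ->  a_3 = -11/6
  x^2: 12 a_4 - 6 a_3 - 2 a_2 - a_1 = 0  ->  12 a_4 = 6 a_3 + 2 a_2 + a_1 = -16  ->  a_4 = -4/3
  x^3: 20 a_5 - 8 a_4 - 2 a_3 - a_2 = 0  ->  20 a_5 = 8 a_4 + 2 a_3 + a_2 = -49/3  ->  a_5 = -49/60
  x^4: 30 a_6 - 10 a_5 - 2 a_4 - a_3 = 0  ->  30 a_6 = 10 a_5 + 2 a_4 + a_3 = -38/3  ->  a_6 = -19/45
Truncated series: y(x) = -1 - x - 2 x^2 - (11/6) x^3 - (4/3) x^4 - (49/60) x^5 - (19/45) x^6 + O(x^7).

a_0 = -1; a_1 = -1; a_2 = -2; a_3 = -11/6; a_4 = -4/3; a_5 = -49/60; a_6 = -19/45


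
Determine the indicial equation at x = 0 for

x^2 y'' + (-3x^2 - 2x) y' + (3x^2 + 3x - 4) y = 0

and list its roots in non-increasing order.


Divide by x^2 to reach normal form y'' + P_1(x) y' + P_2(x) y = 0 with P_1(x) = -3 - 2/x and P_2(x) = 3 + 3/x - 4/x^2.
x = 0 is a singular point because the y'-coefficient -3 - 2/x has a pole at x = 0 and the y-coefficient 3 + 3/x - 4/x^2 has a pole at x = 0.
It is a regular singular point because x P_1(x) = p(x) = -3x - 2 and x^2 P_2(x) = q(x) = 3x^2 + 3x - 4 are polynomials, hence analytic at x = 0.
p(0) = -2,  q(0) = -4.
Indicial equation: r(r-1) + p(0) r + q(0) = 0, i.e. r^2 + (p(0) - 1) r + q(0) = 0, i.e. r^2 - 3 r - 4 = 0.
Discriminant: (-3)^2 - 4(-4) = 25, so r = (3 ± 5)/2.
Solving: r_1 = 4, r_2 = -1.

indicial: r^2 - 3 r - 4 = 0; roots r_1 = 4, r_2 = -1


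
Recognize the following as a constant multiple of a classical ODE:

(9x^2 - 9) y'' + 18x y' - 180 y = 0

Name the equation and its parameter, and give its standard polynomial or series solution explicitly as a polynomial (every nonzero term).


All three coefficients share the factor -9; dividing through by -9 gives  (1 - x^2) y'' - 2x y' + 20 y = 0.
This matches the Legendre equation (1 - x^2) y'' - 2x y' + n(n+1) y = 0 (note the -2x y' term) with n(n+1) = 20, so n = 4; the polynomial solution is P_4(x).
With y = sum_k a_k x^k, matching x^k gives (k+2)(k+1) a_{k+2} = [k(k+1) - n(n+1)] a_k = (k - 4)(k + 5) a_k. The right side vanishes at k = 4, so the series with the parity of 4 terminates at degree 4.
Standard normalization (P_n(1) = 1): leading coefficient (2n)!/(2^n (n!)^2) = 40320/(16*576) = 35/8, so a_4 = 35/8. Work downward with a_k = (k+1)(k+2) a_{k+2} / ((k - 4)(k + 5)):
  a_2 = (3)(4)(35/8) / ((2 - 4)(2 + 5)) = (105/2)/(-14) = -15/4
  a_0 = (1)(2)(-15/4) / ((0 - 4)(0 + 5)) = (-15/2)/(-20) = 3/8
Hence P_4(x) = 35 x^4/8 - 15 x^2/4 + 3/8.

P_4(x); series = 35 x^4/8 - 15 x^2/4 + 3/8


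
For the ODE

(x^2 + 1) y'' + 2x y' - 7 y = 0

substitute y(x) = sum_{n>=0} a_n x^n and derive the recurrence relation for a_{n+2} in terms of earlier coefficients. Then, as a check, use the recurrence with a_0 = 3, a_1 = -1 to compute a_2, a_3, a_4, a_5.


Substitute y = sum_n a_n x^n.
(1 + 1 x^2) y'' contributes (n+2)(n+1) a_{n+2} + n(n-1) a_n at x^n.
2 x y'(x) contributes 2 n a_n at x^n.
-7 y(x) contributes -7 a_n at x^n.
Matching x^n: (n+2)(n+1) a_{n+2} + (n(n-1) + 2 n - 7) a_n = 0.
Thus a_{n+2} = (-n(n-1) - 2 n + 7) / ((n+1)(n+2)) * a_n.

Check with a_0 = 3, a_1 = -1 (apply the recurrence for n = 0, 1, 2, 3): a_0 = 3, a_1 = -1, a_2 = 21/2, a_3 = -5/6, a_4 = 7/8, a_5 = 5/24.

a_(n+2) = (-n(n-1) - 2 n + 7) / ((n+1)(n+2)) * a_n; check: a_0 = 3, a_1 = -1, a_2 = 21/2, a_3 = -5/6, a_4 = 7/8, a_5 = 5/24


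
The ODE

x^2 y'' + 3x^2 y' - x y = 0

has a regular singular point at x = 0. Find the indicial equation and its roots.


Divide by x^2 to reach normal form y'' + P_1(x) y' + P_2(x) y = 0 with P_1(x) = 3 and P_2(x) = -1/x.
x = 0 is a singular point because the y-coefficient -1/x has a pole at x = 0.
It is a regular singular point because x P_1(x) = p(x) = 3x and x^2 P_2(x) = q(x) = -x are polynomials, hence analytic at x = 0.
p(0) = 0,  q(0) = 0.
Indicial equation: r(r-1) + p(0) r + q(0) = 0, i.e. r^2 + (p(0) - 1) r + q(0) = 0, i.e. r^2 - 1 r = 0.
Discriminant: (-1)^2 - 4(0) = 1, so r = (1 ± 1)/2.
Solving: r_1 = 1, r_2 = 0.

indicial: r^2 - 1 r = 0; roots r_1 = 1, r_2 = 0


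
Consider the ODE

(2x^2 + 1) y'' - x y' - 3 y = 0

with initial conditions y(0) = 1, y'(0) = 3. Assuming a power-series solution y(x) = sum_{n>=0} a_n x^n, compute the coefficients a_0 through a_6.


Ansatz: y(x) = sum_{n>=0} a_n x^n, so y'(x) = sum_{n>=1} n a_n x^(n-1) and y''(x) = sum_{n>=2} n(n-1) a_n x^(n-2).
Substitute into P(x) y'' + Q(x) y' + R(x) y = 0 with P(x) = 2x^2 + 1, Q(x) = -x, R(x) = -3, and match powers of x.
Initial conditions: a_0 = 1, a_1 = 3.
Setting the coefficient of each power of x to zero and solving order by order (substituting the coefficients already found):
  x^0: 2 a_2 - 3 a_0 = 0  ->  2 a_2 = 3 a_0 = 3  ->  a_2 = 3/2
  x^1: 6 a_3 - 4 a_1 = 0  ->  6 a_3 = 4 a_1 = 12  ->  a_3 = 2
  x^2: 12 a_4 - a_2 = 0  ->  12 a_4 = a_2 = 3/2  ->  a_4 = 1/8
  x^3: 20 a_5 + 6 a_3 = 0  ->  20 a_5 = -6 a_3 = -12  ->  a_5 = -3/5
  x^4: 30 a_6 + 17 a_4 = 0  ->  30 a_6 = -17 a_4 = -17/8  ->  a_6 = -17/240
Truncated series: y(x) = 1 + 3 x + (3/2) x^2 + 2 x^3 + (1/8) x^4 - (3/5) x^5 - (17/240) x^6 + O(x^7).

a_0 = 1; a_1 = 3; a_2 = 3/2; a_3 = 2; a_4 = 1/8; a_5 = -3/5; a_6 = -17/240


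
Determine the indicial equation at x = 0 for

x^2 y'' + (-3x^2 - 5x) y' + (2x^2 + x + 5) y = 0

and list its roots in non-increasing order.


Divide by x^2 to reach normal form y'' + P_1(x) y' + P_2(x) y = 0 with P_1(x) = -3 - 5/x and P_2(x) = 2 + 1/x + 5/x^2.
x = 0 is a singular point because the y'-coefficient -3 - 5/x has a pole at x = 0 and the y-coefficient 2 + 1/x + 5/x^2 has a pole at x = 0.
It is a regular singular point because x P_1(x) = p(x) = -3x - 5 and x^2 P_2(x) = q(x) = 2x^2 + x + 5 are polynomials, hence analytic at x = 0.
p(0) = -5,  q(0) = 5.
Indicial equation: r(r-1) + p(0) r + q(0) = 0, i.e. r^2 + (p(0) - 1) r + q(0) = 0, i.e. r^2 - 6 r + 5 = 0.
Discriminant: (-6)^2 - 4(5) = 16, so r = (6 ± 4)/2.
Solving: r_1 = 5, r_2 = 1.

indicial: r^2 - 6 r + 5 = 0; roots r_1 = 5, r_2 = 1


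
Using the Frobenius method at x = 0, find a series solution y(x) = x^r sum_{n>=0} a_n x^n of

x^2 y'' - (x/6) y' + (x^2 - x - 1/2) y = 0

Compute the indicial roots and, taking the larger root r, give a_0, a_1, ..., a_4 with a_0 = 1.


Write in Frobenius form y'' + (p(x)/x) y' + (q(x)/x^2) y = 0:
  p(x) = -1/6,  q(x) = x^2 - x - 1/2.
Indicial equation: r(r-1) + (-1/6) r + (-1/2) = 0 -> roots r_1 = 3/2, r_2 = -1/3.
Take r = r_1 = 3/2. Let y(x) = x^r sum_{n>=0} a_n x^n with a_0 = 1.
Substitute y = x^r sum a_n x^n and match x^{r+n}. The recurrence is
  D(n) a_n - 1 a_{n-1} + 1 a_{n-2} = 0,  where D(n) = (r+n)(r+n-1) + (-1/6)(r+n) + (-1/2).
  a_n = [1 a_{n-1} - 1 a_{n-2}] / D(n).
Since the indicial polynomial factors as (r - r_1)(r - r_2), D(n) = (r_1 + n - r_1)(r_1 + n - r_2) = n(n + 11/6).
Evaluating step by step (a_0 = 1):
  n = 1: D(1) = 1(1 + 11/6) = 17/6; numerator = 1(1) = 1; a_1 = (1)/(17/6) = 6/17
  n = 2: D(2) = 2(2 + 11/6) = 23/3; numerator = 1(6/17) - 1(1) = -11/17; a_2 = (-11/17)/(23/3) = -33/391
  n = 3: D(3) = 3(3 + 11/6) = 29/2; numerator = 1(-33/391) - 1(6/17) = -171/391; a_3 = (-171/391)/(29/2) = -342/11339
  n = 4: D(4) = 4(4 + 11/6) = 70/3; numerator = 1(-342/11339) - 1(-33/391) = 615/11339; a_4 = (615/11339)/(70/3) = 369/158746

r = 3/2; a_0 = 1; a_1 = 6/17; a_2 = -33/391; a_3 = -342/11339; a_4 = 369/158746


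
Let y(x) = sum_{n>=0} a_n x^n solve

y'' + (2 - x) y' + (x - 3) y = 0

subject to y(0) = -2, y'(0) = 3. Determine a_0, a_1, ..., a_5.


Ansatz: y(x) = sum_{n>=0} a_n x^n, so y'(x) = sum_{n>=1} n a_n x^(n-1) and y''(x) = sum_{n>=2} n(n-1) a_n x^(n-2).
Substitute into P(x) y'' + Q(x) y' + R(x) y = 0 with P(x) = 1, Q(x) = 2 - x, R(x) = x - 3, and match powers of x.
Initial conditions: a_0 = -2, a_1 = 3.
Setting the coefficient of each power of x to zero and solving order by order (substituting the coefficients already found):
  x^0: 2 a_2 + 2 a_1 - 3 a_0 = 0  ->  2 a_2 = -2 a_1 + 3 a_0 = -12  ->  a_2 = -6
  x^1: 6 a_3 + 4 a_2 - 4 a_1 + a_0 = 0  ->  6 a_3 = -4 a_2 + 4 a_1 - a_0 = 38  ->  a_3 = 19/3
  x^2: 12 a_4 + 6 a_3 - 5 a_2 + a_1 = 0  ->  12 a_4 = -6 a_3 + 5 a_2 - a_1 = -71  ->  a_4 = -71/12
  x^3: 20 a_5 + 8 a_4 - 6 a_3 + a_2 = 0  ->  20 a_5 = -8 a_4 + 6 a_3 - a_2 = 274/3  ->  a_5 = 137/30
Truncated series: y(x) = -2 + 3 x - 6 x^2 + (19/3) x^3 - (71/12) x^4 + (137/30) x^5 + O(x^6).

a_0 = -2; a_1 = 3; a_2 = -6; a_3 = 19/3; a_4 = -71/12; a_5 = 137/30


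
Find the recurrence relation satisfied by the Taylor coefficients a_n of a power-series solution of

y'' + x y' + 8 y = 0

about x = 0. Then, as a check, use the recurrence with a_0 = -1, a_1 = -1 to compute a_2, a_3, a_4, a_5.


Substitute y = sum_n a_n x^n.
y''(x) has coefficient (n+2)(n+1) a_{n+2} at x^n;
x y'(x) has coefficient n a_n at x^n (shift);
8 y(x) has coefficient 8 a_n at x^n.
Matching x^n: (n+2)(n+1) a_{n+2} + (n + 8) a_n = 0.
Thus a_{n+2} = (-n - 8) / ((n+1)(n+2)) * a_n.

Check with a_0 = -1, a_1 = -1 (apply the recurrence for n = 0, 1, 2, 3): a_0 = -1, a_1 = -1, a_2 = 4, a_3 = 3/2, a_4 = -10/3, a_5 = -33/40.

a_(n+2) = (-n - 8) / ((n+1)(n+2)) * a_n; check: a_0 = -1, a_1 = -1, a_2 = 4, a_3 = 3/2, a_4 = -10/3, a_5 = -33/40


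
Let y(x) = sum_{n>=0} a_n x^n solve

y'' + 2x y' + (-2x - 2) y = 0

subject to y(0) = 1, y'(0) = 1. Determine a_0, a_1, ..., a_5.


Ansatz: y(x) = sum_{n>=0} a_n x^n, so y'(x) = sum_{n>=1} n a_n x^(n-1) and y''(x) = sum_{n>=2} n(n-1) a_n x^(n-2).
Substitute into P(x) y'' + Q(x) y' + R(x) y = 0 with P(x) = 1, Q(x) = 2x, R(x) = -2x - 2, and match powers of x.
Initial conditions: a_0 = 1, a_1 = 1.
Setting the coefficient of each power of x to zero and solving order by order (substituting the coefficients already found):
  x^0: 2 a_2 - 2 a_0 = 0  ->  2 a_2 = 2 a_0 = 2  ->  a_2 = 1
  x^1: 6 a_3 - 2 a_0 = 0  ->  6 a_3 = 2 a_0 = 2  ->  a_3 = 1/3
  x^2: 12 a_4 + 2 a_2 - 2 a_1 = 0  ->  12 a_4 = -2 a_2 + 2 a_1 = 0  ->  a_4 = 0
  x^3: 20 a_5 + 4 a_3 - 2 a_2 = 0  ->  20 a_5 = -4 a_3 + 2 a_2 = 2/3  ->  a_5 = 1/30
Truncated series: y(x) = 1 + x + x^2 + (1/3) x^3 + (1/30) x^5 + O(x^6).

a_0 = 1; a_1 = 1; a_2 = 1; a_3 = 1/3; a_4 = 0; a_5 = 1/30


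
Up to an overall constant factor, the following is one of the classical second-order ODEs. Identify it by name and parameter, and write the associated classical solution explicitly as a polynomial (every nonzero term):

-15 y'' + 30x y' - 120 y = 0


All three coefficients share the factor -15; dividing through by -15 gives  y'' - 2x y' + 8 y = 0.
This matches the Hermite equation y'' - 2x y' + 2n y = 0 with 2n = 8, so n = 4; the polynomial solution is H_4(x).
With y = sum_k a_k x^k, matching x^k gives (k+2)(k+1) a_{k+2} = 2(k - n) a_k = 2(k - 4) a_k. The right side vanishes at k = 4, so the series with the parity of 4 terminates at degree 4.
Standard normalization: leading coefficient of H_n is 2^n, so a_4 = 2^4 = 16. Work downward with a_k = (k+1)(k+2) a_{k+2} / (2(k - n)):
  a_2 = (3)(4)(16) / (2(2 - 4)) = 192/(-4) = -48
  a_0 = (1)(2)(-48) / (2(0 - 4)) = -96/(-8) = 12
Hence H_4(x) = 16 x^4 - 48 x^2 + 12.

H_4(x); series = 16 x^4 - 48 x^2 + 12


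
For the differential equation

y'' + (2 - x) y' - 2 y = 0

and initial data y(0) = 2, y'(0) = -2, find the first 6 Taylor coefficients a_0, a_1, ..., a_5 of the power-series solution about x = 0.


Ansatz: y(x) = sum_{n>=0} a_n x^n, so y'(x) = sum_{n>=1} n a_n x^(n-1) and y''(x) = sum_{n>=2} n(n-1) a_n x^(n-2).
Substitute into P(x) y'' + Q(x) y' + R(x) y = 0 with P(x) = 1, Q(x) = 2 - x, R(x) = -2, and match powers of x.
Initial conditions: a_0 = 2, a_1 = -2.
Setting the coefficient of each power of x to zero and solving order by order (substituting the coefficients already found):
  x^0: 2 a_2 + 2 a_1 - 2 a_0 = 0  ->  2 a_2 = -2 a_1 + 2 a_0 = 8  ->  a_2 = 4
  x^1: 6 a_3 + 4 a_2 - 3 a_1 = 0  ->  6 a_3 = -4 a_2 + 3 a_1 = -22  ->  a_3 = -11/3
  x^2: 12 a_4 + 6 a_3 - 4 a_2 = 0  ->  12 a_4 = -6 a_3 + 4 a_2 = 38  ->  a_4 = 19/6
  x^3: 20 a_5 + 8 a_4 - 5 a_3 = 0  ->  20 a_5 = -8 a_4 + 5 a_3 = -131/3  ->  a_5 = -131/60
Truncated series: y(x) = 2 - 2 x + 4 x^2 - (11/3) x^3 + (19/6) x^4 - (131/60) x^5 + O(x^6).

a_0 = 2; a_1 = -2; a_2 = 4; a_3 = -11/3; a_4 = 19/6; a_5 = -131/60


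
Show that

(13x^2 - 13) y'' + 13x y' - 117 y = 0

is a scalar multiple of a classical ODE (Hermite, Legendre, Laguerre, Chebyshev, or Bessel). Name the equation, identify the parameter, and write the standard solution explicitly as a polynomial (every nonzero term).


All three coefficients share the factor -13; dividing through by -13 gives  (1 - x^2) y'' - x y' + 9 y = 0.
This matches the Chebyshev equation (1 - x^2) y'' - x y' + n^2 y = 0 (note the -x y' term, not -2x y') with n^2 = 9, so n = 3; the polynomial solution is T_3(x).
With y = sum_k a_k x^k, matching x^k gives (k+2)(k+1) a_{k+2} = (k^2 - n^2) a_k = (k - 3)(k + 3) a_k. The right side vanishes at k = 3, so the series with the parity of 3 terminates at degree 3.
Standard normalization: leading coefficient of T_n is 2^(n-1), so a_3 = 2^2 = 4. Work downward with a_k = (k+1)(k+2) a_{k+2} / ((k - 3)(k + 3)):
  a_1 = (2)(3)(4) / ((1 - 3)(1 + 3)) = 24/(-8) = -3
Hence T_3(x) = 4 x^3 - 3 x.

T_3(x); series = 4 x^3 - 3 x


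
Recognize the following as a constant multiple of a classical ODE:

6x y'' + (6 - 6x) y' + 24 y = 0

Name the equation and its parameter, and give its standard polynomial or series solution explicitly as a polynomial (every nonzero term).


All three coefficients share the factor 6; dividing through by 6 gives  x y'' + (1 - x) y' + 4 y = 0.
This matches the Laguerre equation x y'' + (1 - x) y' + n y = 0 with n = 4; the polynomial solution is L_4(x).
With y = sum_k a_k x^k, matching x^k gives (k+1)k a_{k+1} + (k+1) a_{k+1} - k a_k + n a_k = 0, i.e. (k+1)^2 a_{k+1} = (k - n) a_k = (k - 4) a_k. The right side vanishes at k = 4, so the series terminates at degree 4.
Standard normalization L_n(0) = 1 gives a_0 = 1. Work upward with a_{k+1} = (k - 4) a_k / (k+1)^2:
  a_1 = (0 - 4)(1) / 1^2 = -4/1 = -4
  a_2 = (1 - 4)(-4) / 2^2 = 12/4 = 3
  a_3 = (2 - 4)(3) / 3^2 = -6/9 = -2/3
  a_4 = (3 - 4)(-2/3) / 4^2 = (2/3)/16 = 1/24
Hence L_4(x) = x^4/24 - 2 x^3/3 + 3 x^2 - 4 x + 1.

L_4(x); series = x^4/24 - 2 x^3/3 + 3 x^2 - 4 x + 1


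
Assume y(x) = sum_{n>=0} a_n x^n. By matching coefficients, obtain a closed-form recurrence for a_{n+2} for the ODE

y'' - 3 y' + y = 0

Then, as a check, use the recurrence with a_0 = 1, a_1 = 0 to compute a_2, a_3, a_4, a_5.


Substitute y = sum_n a_n x^n.
y''(x) has coefficient (n+2)(n+1) a_{n+2} at x^n;
-3 y'(x) has coefficient -3 (n+1) a_{n+1} at x^n;
y(x) has coefficient 1 a_n at x^n.
Matching x^n: (n+2)(n+1) a_{n+2} - 3 (n+1) a_{n+1} + 1 a_n = 0.
Thus a_{n+2} = [3 (n+1) a_{n+1} - 1 a_n] / ((n+1)(n+2)).

Check with a_0 = 1, a_1 = 0 (apply the recurrence for n = 0, 1, 2, 3): a_0 = 1, a_1 = 0, a_2 = -1/2, a_3 = -1/2, a_4 = -1/3, a_5 = -7/40.

a_(n+2) = [3 (n+1) a_(n+1) - 1 a_n] / ((n+1)(n+2)); check: a_0 = 1, a_1 = 0, a_2 = -1/2, a_3 = -1/2, a_4 = -1/3, a_5 = -7/40


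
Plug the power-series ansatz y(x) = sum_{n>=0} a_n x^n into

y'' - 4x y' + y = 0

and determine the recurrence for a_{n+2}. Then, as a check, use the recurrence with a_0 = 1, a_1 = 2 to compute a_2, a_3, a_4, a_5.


Substitute y = sum_n a_n x^n.
y''(x) has coefficient (n+2)(n+1) a_{n+2} at x^n;
-4 x y'(x) has coefficient -4 n a_n at x^n (shift);
y(x) has coefficient 1 a_n at x^n.
Matching x^n: (n+2)(n+1) a_{n+2} + (-4n + 1) a_n = 0.
Thus a_{n+2} = (4n - 1) / ((n+1)(n+2)) * a_n.

Check with a_0 = 1, a_1 = 2 (apply the recurrence for n = 0, 1, 2, 3): a_0 = 1, a_1 = 2, a_2 = -1/2, a_3 = 1, a_4 = -7/24, a_5 = 11/20.

a_(n+2) = (4n - 1) / ((n+1)(n+2)) * a_n; check: a_0 = 1, a_1 = 2, a_2 = -1/2, a_3 = 1, a_4 = -7/24, a_5 = 11/20


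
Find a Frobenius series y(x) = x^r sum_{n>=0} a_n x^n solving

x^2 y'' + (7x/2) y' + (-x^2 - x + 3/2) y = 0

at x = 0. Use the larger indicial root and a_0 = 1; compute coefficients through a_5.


Write in Frobenius form y'' + (p(x)/x) y' + (q(x)/x^2) y = 0:
  p(x) = 7/2,  q(x) = -x^2 - x + 3/2.
Indicial equation: r(r-1) + (7/2) r + (3/2) = 0 -> roots r_1 = -1, r_2 = -3/2.
Take r = r_1 = -1. Let y(x) = x^r sum_{n>=0} a_n x^n with a_0 = 1.
Substitute y = x^r sum a_n x^n and match x^{r+n}. The recurrence is
  D(n) a_n - 1 a_{n-1} - 1 a_{n-2} = 0,  where D(n) = (r+n)(r+n-1) + (7/2)(r+n) + (3/2).
  a_n = [1 a_{n-1} + 1 a_{n-2}] / D(n).
Since the indicial polynomial factors as (r - r_1)(r - r_2), D(n) = (r_1 + n - r_1)(r_1 + n - r_2) = n(n + 1/2).
Evaluating step by step (a_0 = 1):
  n = 1: D(1) = 1(1 + 1/2) = 3/2; numerator = 1(1) = 1; a_1 = (1)/(3/2) = 2/3
  n = 2: D(2) = 2(2 + 1/2) = 5; numerator = 1(2/3) + 1(1) = 5/3; a_2 = (5/3)/(5) = 1/3
  n = 3: D(3) = 3(3 + 1/2) = 21/2; numerator = 1(1/3) + 1(2/3) = 1; a_3 = (1)/(21/2) = 2/21
  n = 4: D(4) = 4(4 + 1/2) = 18; numerator = 1(2/21) + 1(1/3) = 3/7; a_4 = (3/7)/(18) = 1/42
  n = 5: D(5) = 5(5 + 1/2) = 55/2; numerator = 1(1/42) + 1(2/21) = 5/42; a_5 = (5/42)/(55/2) = 1/231

r = -1; a_0 = 1; a_1 = 2/3; a_2 = 1/3; a_3 = 2/21; a_4 = 1/42; a_5 = 1/231


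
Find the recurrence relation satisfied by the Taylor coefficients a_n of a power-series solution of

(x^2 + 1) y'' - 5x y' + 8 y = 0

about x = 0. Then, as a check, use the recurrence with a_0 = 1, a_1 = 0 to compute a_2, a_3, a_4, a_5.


Substitute y = sum_n a_n x^n.
(1 + 1 x^2) y'' contributes (n+2)(n+1) a_{n+2} + n(n-1) a_n at x^n.
-5 x y'(x) contributes -5 n a_n at x^n.
8 y(x) contributes 8 a_n at x^n.
Matching x^n: (n+2)(n+1) a_{n+2} + (n(n-1) - 5 n + 8) a_n = 0.
Thus a_{n+2} = (-n(n-1) + 5 n - 8) / ((n+1)(n+2)) * a_n.

Check with a_0 = 1, a_1 = 0 (apply the recurrence for n = 0, 1, 2, 3): a_0 = 1, a_1 = 0, a_2 = -4, a_3 = 0, a_4 = 0, a_5 = 0.

a_(n+2) = (-n(n-1) + 5 n - 8) / ((n+1)(n+2)) * a_n; check: a_0 = 1, a_1 = 0, a_2 = -4, a_3 = 0, a_4 = 0, a_5 = 0


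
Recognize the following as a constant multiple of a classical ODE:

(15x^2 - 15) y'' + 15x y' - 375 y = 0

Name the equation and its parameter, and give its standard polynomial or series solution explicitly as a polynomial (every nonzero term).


All three coefficients share the factor -15; dividing through by -15 gives  (1 - x^2) y'' - x y' + 25 y = 0.
This matches the Chebyshev equation (1 - x^2) y'' - x y' + n^2 y = 0 (note the -x y' term, not -2x y') with n^2 = 25, so n = 5; the polynomial solution is T_5(x).
With y = sum_k a_k x^k, matching x^k gives (k+2)(k+1) a_{k+2} = (k^2 - n^2) a_k = (k - 5)(k + 5) a_k. The right side vanishes at k = 5, so the series with the parity of 5 terminates at degree 5.
Standard normalization: leading coefficient of T_n is 2^(n-1), so a_5 = 2^4 = 16. Work downward with a_k = (k+1)(k+2) a_{k+2} / ((k - 5)(k + 5)):
  a_3 = (4)(5)(16) / ((3 - 5)(3 + 5)) = 320/(-16) = -20
  a_1 = (2)(3)(-20) / ((1 - 5)(1 + 5)) = -120/(-24) = 5
Hence T_5(x) = 16 x^5 - 20 x^3 + 5 x.

T_5(x); series = 16 x^5 - 20 x^3 + 5 x


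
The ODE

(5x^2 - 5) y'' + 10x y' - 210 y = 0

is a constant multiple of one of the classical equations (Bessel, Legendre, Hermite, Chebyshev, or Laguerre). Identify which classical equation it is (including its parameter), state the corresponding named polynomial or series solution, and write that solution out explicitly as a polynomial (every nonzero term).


All three coefficients share the factor -5; dividing through by -5 gives  (1 - x^2) y'' - 2x y' + 42 y = 0.
This matches the Legendre equation (1 - x^2) y'' - 2x y' + n(n+1) y = 0 (note the -2x y' term) with n(n+1) = 42, so n = 6; the polynomial solution is P_6(x).
With y = sum_k a_k x^k, matching x^k gives (k+2)(k+1) a_{k+2} = [k(k+1) - n(n+1)] a_k = (k - 6)(k + 7) a_k. The right side vanishes at k = 6, so the series with the parity of 6 terminates at degree 6.
Standard normalization (P_n(1) = 1): leading coefficient (2n)!/(2^n (n!)^2) = 479001600/(64*518400) = 231/16, so a_6 = 231/16. Work downward with a_k = (k+1)(k+2) a_{k+2} / ((k - 6)(k + 7)):
  a_4 = (5)(6)(231/16) / ((4 - 6)(4 + 7)) = (3465/8)/(-22) = -315/16
  a_2 = (3)(4)(-315/16) / ((2 - 6)(2 + 7)) = (-945/4)/(-36) = 105/16
  a_0 = (1)(2)(105/16) / ((0 - 6)(0 + 7)) = (105/8)/(-42) = -5/16
Hence P_6(x) = 231 x^6/16 - 315 x^4/16 + 105 x^2/16 - 5/16.

P_6(x); series = 231 x^6/16 - 315 x^4/16 + 105 x^2/16 - 5/16


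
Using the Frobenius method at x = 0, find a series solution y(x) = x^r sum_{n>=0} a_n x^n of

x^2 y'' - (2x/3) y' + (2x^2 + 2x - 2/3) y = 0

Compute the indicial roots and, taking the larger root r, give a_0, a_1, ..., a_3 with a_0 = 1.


Write in Frobenius form y'' + (p(x)/x) y' + (q(x)/x^2) y = 0:
  p(x) = -2/3,  q(x) = 2x^2 + 2x - 2/3.
Indicial equation: r(r-1) + (-2/3) r + (-2/3) = 0 -> roots r_1 = 2, r_2 = -1/3.
Take r = r_1 = 2. Let y(x) = x^r sum_{n>=0} a_n x^n with a_0 = 1.
Substitute y = x^r sum a_n x^n and match x^{r+n}. The recurrence is
  D(n) a_n + 2 a_{n-1} + 2 a_{n-2} = 0,  where D(n) = (r+n)(r+n-1) + (-2/3)(r+n) + (-2/3).
  a_n = [-2 a_{n-1} - 2 a_{n-2}] / D(n).
Since the indicial polynomial factors as (r - r_1)(r - r_2), D(n) = (r_1 + n - r_1)(r_1 + n - r_2) = n(n + 7/3).
Evaluating step by step (a_0 = 1):
  n = 1: D(1) = 1(1 + 7/3) = 10/3; numerator = -2(1) = -2; a_1 = (-2)/(10/3) = -3/5
  n = 2: D(2) = 2(2 + 7/3) = 26/3; numerator = -2(-3/5) - 2(1) = -4/5; a_2 = (-4/5)/(26/3) = -6/65
  n = 3: D(3) = 3(3 + 7/3) = 16; numerator = -2(-6/65) - 2(-3/5) = 18/13; a_3 = (18/13)/(16) = 9/104

r = 2; a_0 = 1; a_1 = -3/5; a_2 = -6/65; a_3 = 9/104


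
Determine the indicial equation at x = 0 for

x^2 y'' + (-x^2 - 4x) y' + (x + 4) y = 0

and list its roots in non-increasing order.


Divide by x^2 to reach normal form y'' + P_1(x) y' + P_2(x) y = 0 with P_1(x) = -1 - 4/x and P_2(x) = 1/x + 4/x^2.
x = 0 is a singular point because the y'-coefficient -1 - 4/x has a pole at x = 0 and the y-coefficient 1/x + 4/x^2 has a pole at x = 0.
It is a regular singular point because x P_1(x) = p(x) = -x - 4 and x^2 P_2(x) = q(x) = x + 4 are polynomials, hence analytic at x = 0.
p(0) = -4,  q(0) = 4.
Indicial equation: r(r-1) + p(0) r + q(0) = 0, i.e. r^2 + (p(0) - 1) r + q(0) = 0, i.e. r^2 - 5 r + 4 = 0.
Discriminant: (-5)^2 - 4(4) = 9, so r = (5 ± 3)/2.
Solving: r_1 = 4, r_2 = 1.

indicial: r^2 - 5 r + 4 = 0; roots r_1 = 4, r_2 = 1


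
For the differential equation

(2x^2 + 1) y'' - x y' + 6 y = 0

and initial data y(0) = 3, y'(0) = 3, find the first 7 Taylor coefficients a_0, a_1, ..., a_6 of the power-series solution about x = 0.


Ansatz: y(x) = sum_{n>=0} a_n x^n, so y'(x) = sum_{n>=1} n a_n x^(n-1) and y''(x) = sum_{n>=2} n(n-1) a_n x^(n-2).
Substitute into P(x) y'' + Q(x) y' + R(x) y = 0 with P(x) = 2x^2 + 1, Q(x) = -x, R(x) = 6, and match powers of x.
Initial conditions: a_0 = 3, a_1 = 3.
Setting the coefficient of each power of x to zero and solving order by order (substituting the coefficients already found):
  x^0: 2 a_2 + 6 a_0 = 0  ->  2 a_2 = -6 a_0 = -18  ->  a_2 = -9
  x^1: 6 a_3 + 5 a_1 = 0  ->  6 a_3 = -5 a_1 = -15  ->  a_3 = -5/2
  x^2: 12 a_4 + 8 a_2 = 0  ->  12 a_4 = -8 a_2 = 72  ->  a_4 = 6
  x^3: 20 a_5 + 15 a_3 = 0  ->  20 a_5 = -15 a_3 = 75/2  ->  a_5 = 15/8
  x^4: 30 a_6 + 26 a_4 = 0  ->  30 a_6 = -26 a_4 = -156  ->  a_6 = -26/5
Truncated series: y(x) = 3 + 3 x - 9 x^2 - (5/2) x^3 + 6 x^4 + (15/8) x^5 - (26/5) x^6 + O(x^7).

a_0 = 3; a_1 = 3; a_2 = -9; a_3 = -5/2; a_4 = 6; a_5 = 15/8; a_6 = -26/5


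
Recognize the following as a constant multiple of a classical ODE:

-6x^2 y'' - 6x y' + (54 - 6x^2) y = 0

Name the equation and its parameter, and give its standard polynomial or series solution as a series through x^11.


All three coefficients share the factor -6; dividing through by -6 gives  x^2 y'' + x y' + (x^2 - 9) y = 0.
This matches the Bessel equation x^2 y'' + x y' + (x^2 - nu^2) y = 0 with nu^2 = 9, so nu = 3; the solution bounded at x = 0 is J_3(x).
Frobenius at x = 0: indicial roots ±nu; for r = nu the recurrence k(k + 2nu) c_k = -c_{k-2} gives the standard series J_nu(x) = sum_{k>=0} (-1)^k / (k! (k+nu)!) (x/2)^(2k+nu). Evaluate the first 5 terms:
  k = 0: (-1)^0 / (0! * 3! * 2^3) x^3 = 1/(1*6*8) x^3 = (1/48) x^3
  k = 1: (-1)^1 / (1! * 4! * 2^5) x^5 = -1/(1*24*32) x^5 = (-1/768) x^5
  k = 2: (-1)^2 / (2! * 5! * 2^7) x^7 = 1/(2*120*128) x^7 = (1/30720) x^7
  k = 3: (-1)^3 / (3! * 6! * 2^9) x^9 = -1/(6*720*512) x^9 = (-1/2211840) x^9
  k = 4: (-1)^4 / (4! * 7! * 2^11) x^11 = 1/(24*5040*2048) x^11 = (1/247726080) x^11
Hence J_3(x) = x^11/247726080 - x^9/2211840 + x^7/30720 - x^5/768 + x^3/48 + ....

J_3(x); series = x^11/247726080 - x^9/2211840 + x^7/30720 - x^5/768 + x^3/48


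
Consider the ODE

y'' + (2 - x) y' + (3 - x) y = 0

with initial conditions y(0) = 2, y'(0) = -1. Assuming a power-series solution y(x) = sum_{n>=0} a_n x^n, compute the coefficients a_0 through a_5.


Ansatz: y(x) = sum_{n>=0} a_n x^n, so y'(x) = sum_{n>=1} n a_n x^(n-1) and y''(x) = sum_{n>=2} n(n-1) a_n x^(n-2).
Substitute into P(x) y'' + Q(x) y' + R(x) y = 0 with P(x) = 1, Q(x) = 2 - x, R(x) = 3 - x, and match powers of x.
Initial conditions: a_0 = 2, a_1 = -1.
Setting the coefficient of each power of x to zero and solving order by order (substituting the coefficients already found):
  x^0: 2 a_2 + 2 a_1 + 3 a_0 = 0  ->  2 a_2 = -2 a_1 - 3 a_0 = -4  ->  a_2 = -2
  x^1: 6 a_3 + 4 a_2 + 2 a_1 - a_0 = 0  ->  6 a_3 = -4 a_2 - 2 a_1 + a_0 = 12  ->  a_3 = 2
  x^2: 12 a_4 + 6 a_3 + a_2 - a_1 = 0  ->  12 a_4 = -6 a_3 - a_2 + a_1 = -11  ->  a_4 = -11/12
  x^3: 20 a_5 + 8 a_4 - a_2 = 0  ->  20 a_5 = -8 a_4 + a_2 = 16/3  ->  a_5 = 4/15
Truncated series: y(x) = 2 - x - 2 x^2 + 2 x^3 - (11/12) x^4 + (4/15) x^5 + O(x^6).

a_0 = 2; a_1 = -1; a_2 = -2; a_3 = 2; a_4 = -11/12; a_5 = 4/15


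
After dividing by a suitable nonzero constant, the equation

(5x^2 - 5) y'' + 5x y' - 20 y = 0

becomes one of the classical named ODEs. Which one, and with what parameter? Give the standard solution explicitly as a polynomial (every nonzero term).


All three coefficients share the factor -5; dividing through by -5 gives  (1 - x^2) y'' - x y' + 4 y = 0.
This matches the Chebyshev equation (1 - x^2) y'' - x y' + n^2 y = 0 (note the -x y' term, not -2x y') with n^2 = 4, so n = 2; the polynomial solution is T_2(x).
With y = sum_k a_k x^k, matching x^k gives (k+2)(k+1) a_{k+2} = (k^2 - n^2) a_k = (k - 2)(k + 2) a_k. The right side vanishes at k = 2, so the series with the parity of 2 terminates at degree 2.
Standard normalization: leading coefficient of T_n is 2^(n-1), so a_2 = 2^1 = 2. Work downward with a_k = (k+1)(k+2) a_{k+2} / ((k - 2)(k + 2)):
  a_0 = (1)(2)(2) / ((0 - 2)(0 + 2)) = 4/(-4) = -1
Hence T_2(x) = 2 x^2 - 1.

T_2(x); series = 2 x^2 - 1


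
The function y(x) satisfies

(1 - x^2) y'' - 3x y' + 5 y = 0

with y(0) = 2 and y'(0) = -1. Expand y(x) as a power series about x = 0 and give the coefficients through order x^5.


Ansatz: y(x) = sum_{n>=0} a_n x^n, so y'(x) = sum_{n>=1} n a_n x^(n-1) and y''(x) = sum_{n>=2} n(n-1) a_n x^(n-2).
Substitute into P(x) y'' + Q(x) y' + R(x) y = 0 with P(x) = 1 - x^2, Q(x) = -3x, R(x) = 5, and match powers of x.
Initial conditions: a_0 = 2, a_1 = -1.
Setting the coefficient of each power of x to zero and solving order by order (substituting the coefficients already found):
  x^0: 2 a_2 + 5 a_0 = 0  ->  2 a_2 = -5 a_0 = -10  ->  a_2 = -5
  x^1: 6 a_3 + 2 a_1 = 0  ->  6 a_3 = -2 a_1 = 2  ->  a_3 = 1/3
  x^2: 12 a_4 - 3 a_2 = 0  ->  12 a_4 = 3 a_2 = -15  ->  a_4 = -5/4
  x^3: 20 a_5 - 10 a_3 = 0  ->  20 a_5 = 10 a_3 = 10/3  ->  a_5 = 1/6
Truncated series: y(x) = 2 - x - 5 x^2 + (1/3) x^3 - (5/4) x^4 + (1/6) x^5 + O(x^6).

a_0 = 2; a_1 = -1; a_2 = -5; a_3 = 1/3; a_4 = -5/4; a_5 = 1/6


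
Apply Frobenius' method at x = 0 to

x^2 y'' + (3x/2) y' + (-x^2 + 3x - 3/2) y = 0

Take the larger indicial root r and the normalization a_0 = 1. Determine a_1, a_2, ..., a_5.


Write in Frobenius form y'' + (p(x)/x) y' + (q(x)/x^2) y = 0:
  p(x) = 3/2,  q(x) = -x^2 + 3x - 3/2.
Indicial equation: r(r-1) + (3/2) r + (-3/2) = 0 -> roots r_1 = 1, r_2 = -3/2.
Take r = r_1 = 1. Let y(x) = x^r sum_{n>=0} a_n x^n with a_0 = 1.
Substitute y = x^r sum a_n x^n and match x^{r+n}. The recurrence is
  D(n) a_n + 3 a_{n-1} - 1 a_{n-2} = 0,  where D(n) = (r+n)(r+n-1) + (3/2)(r+n) + (-3/2).
  a_n = [-3 a_{n-1} + 1 a_{n-2}] / D(n).
Since the indicial polynomial factors as (r - r_1)(r - r_2), D(n) = (r_1 + n - r_1)(r_1 + n - r_2) = n(n + 5/2).
Evaluating step by step (a_0 = 1):
  n = 1: D(1) = 1(1 + 5/2) = 7/2; numerator = -3(1) = -3; a_1 = (-3)/(7/2) = -6/7
  n = 2: D(2) = 2(2 + 5/2) = 9; numerator = -3(-6/7) + 1(1) = 25/7; a_2 = (25/7)/(9) = 25/63
  n = 3: D(3) = 3(3 + 5/2) = 33/2; numerator = -3(25/63) + 1(-6/7) = -43/21; a_3 = (-43/21)/(33/2) = -86/693
  n = 4: D(4) = 4(4 + 5/2) = 26; numerator = -3(-86/693) + 1(25/63) = 533/693; a_4 = (533/693)/(26) = 41/1386
  n = 5: D(5) = 5(5 + 5/2) = 75/2; numerator = -3(41/1386) + 1(-86/693) = -295/1386; a_5 = (-295/1386)/(75/2) = -59/10395

r = 1; a_0 = 1; a_1 = -6/7; a_2 = 25/63; a_3 = -86/693; a_4 = 41/1386; a_5 = -59/10395


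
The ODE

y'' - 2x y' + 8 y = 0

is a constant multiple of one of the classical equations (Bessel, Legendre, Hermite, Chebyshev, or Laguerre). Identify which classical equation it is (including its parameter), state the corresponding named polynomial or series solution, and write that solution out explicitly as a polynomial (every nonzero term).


The equation is already in a standard form:  y'' - 2x y' + 8 y = 0.
This matches the Hermite equation y'' - 2x y' + 2n y = 0 with 2n = 8, so n = 4; the polynomial solution is H_4(x).
With y = sum_k a_k x^k, matching x^k gives (k+2)(k+1) a_{k+2} = 2(k - n) a_k = 2(k - 4) a_k. The right side vanishes at k = 4, so the series with the parity of 4 terminates at degree 4.
Standard normalization: leading coefficient of H_n is 2^n, so a_4 = 2^4 = 16. Work downward with a_k = (k+1)(k+2) a_{k+2} / (2(k - n)):
  a_2 = (3)(4)(16) / (2(2 - 4)) = 192/(-4) = -48
  a_0 = (1)(2)(-48) / (2(0 - 4)) = -96/(-8) = 12
Hence H_4(x) = 16 x^4 - 48 x^2 + 12.

H_4(x); series = 16 x^4 - 48 x^2 + 12
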